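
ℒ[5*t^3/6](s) 5/s^4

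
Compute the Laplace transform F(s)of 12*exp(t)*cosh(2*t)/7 12*(s - 1)/(7*((s - 1)^2 - 4))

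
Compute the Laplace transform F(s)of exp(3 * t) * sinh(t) 1/((s - 3)^2-1)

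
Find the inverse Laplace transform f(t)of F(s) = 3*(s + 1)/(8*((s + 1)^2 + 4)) 3*exp(-t)*cos(2*t)/8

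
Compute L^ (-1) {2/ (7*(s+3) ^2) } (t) 2*t*exp (-3*t) /7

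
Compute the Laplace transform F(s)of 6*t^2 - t 12/s^3 - 1/s^2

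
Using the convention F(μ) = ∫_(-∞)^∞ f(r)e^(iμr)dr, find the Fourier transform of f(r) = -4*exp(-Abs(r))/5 -8/(5*μ^2 + 5)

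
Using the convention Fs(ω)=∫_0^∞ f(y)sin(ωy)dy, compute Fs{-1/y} -pi/2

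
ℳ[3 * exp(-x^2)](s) 3 * gamma(s/2)/2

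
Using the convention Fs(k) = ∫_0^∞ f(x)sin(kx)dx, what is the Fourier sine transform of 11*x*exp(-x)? 22*k/(k^2 + 1)^2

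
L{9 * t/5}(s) 9/(5 * s^2)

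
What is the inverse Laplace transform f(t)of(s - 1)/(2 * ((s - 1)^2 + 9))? exp(t) * cos(3 * t)/2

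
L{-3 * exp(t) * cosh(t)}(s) 3 * (1 - s)/(s * (s - 2))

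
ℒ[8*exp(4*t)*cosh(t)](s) 8*(s - 4)/((s - 4)^2 - 1)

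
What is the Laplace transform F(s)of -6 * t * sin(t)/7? -12 * s/(7 * (s^2 + 1)^2)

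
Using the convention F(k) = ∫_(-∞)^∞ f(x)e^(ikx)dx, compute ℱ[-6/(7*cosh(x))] -6*pi/(7*cosh(pi*k/2))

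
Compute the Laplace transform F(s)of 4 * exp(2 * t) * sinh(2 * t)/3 8/(3 * s * (s - 4))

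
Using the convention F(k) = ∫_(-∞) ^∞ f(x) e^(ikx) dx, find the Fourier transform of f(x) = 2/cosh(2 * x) pi/cosh(pi * k/4) 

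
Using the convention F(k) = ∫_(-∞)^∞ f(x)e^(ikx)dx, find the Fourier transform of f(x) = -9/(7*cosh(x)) -9*pi/(7*cosh(pi*k/2))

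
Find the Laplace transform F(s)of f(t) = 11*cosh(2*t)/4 11*s/(4*(s^2-4))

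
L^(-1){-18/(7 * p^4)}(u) -3 * u^3/7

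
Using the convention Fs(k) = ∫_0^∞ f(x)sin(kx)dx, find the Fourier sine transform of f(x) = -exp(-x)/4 -k/(4*k^2+4)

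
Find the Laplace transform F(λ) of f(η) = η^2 2/λ^3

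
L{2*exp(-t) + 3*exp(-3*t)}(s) 2/(s + 1) + 3/(s + 3)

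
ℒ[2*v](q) 2/q^2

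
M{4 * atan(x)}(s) -2 * pi * sec(pi * s/2)/s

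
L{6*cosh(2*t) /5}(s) 6*s/(5*(s^2 - 4) ) 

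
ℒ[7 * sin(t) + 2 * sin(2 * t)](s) 7/(s^2 + 1) + 4/(s^2 + 4)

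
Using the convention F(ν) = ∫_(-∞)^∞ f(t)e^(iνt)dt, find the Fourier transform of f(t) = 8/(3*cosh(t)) 8*pi/(3*cosh(pi*ν/2))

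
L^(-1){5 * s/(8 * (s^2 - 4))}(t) 5 * cosh(2 * t)/8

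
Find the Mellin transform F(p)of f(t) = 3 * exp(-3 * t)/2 3^(1 - p) * gamma(p)/2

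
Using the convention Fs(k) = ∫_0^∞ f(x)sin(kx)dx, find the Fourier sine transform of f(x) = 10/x 5 * pi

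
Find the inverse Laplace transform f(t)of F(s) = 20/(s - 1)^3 10*t^2*exp(t)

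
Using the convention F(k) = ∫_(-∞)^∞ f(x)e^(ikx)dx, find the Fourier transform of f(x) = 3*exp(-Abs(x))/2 3/(k^2 + 1)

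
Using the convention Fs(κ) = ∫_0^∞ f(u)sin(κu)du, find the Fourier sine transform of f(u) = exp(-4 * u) κ/(κ^2 + 16)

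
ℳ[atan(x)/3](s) -pi*sec(pi*s/2)/(6*s)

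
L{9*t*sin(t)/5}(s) 18*s/(5*(s^2 + 1)^2)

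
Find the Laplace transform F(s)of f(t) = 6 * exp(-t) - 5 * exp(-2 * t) 6/(s + 1) - 5/(s + 2)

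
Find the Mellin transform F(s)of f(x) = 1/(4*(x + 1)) pi*csc(pi*s)/4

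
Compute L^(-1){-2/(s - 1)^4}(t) -t^3*exp(t)/3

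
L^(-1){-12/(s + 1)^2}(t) -12 * t * exp(-t)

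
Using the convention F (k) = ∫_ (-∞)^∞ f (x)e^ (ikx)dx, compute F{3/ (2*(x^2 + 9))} pi*exp (-3*Abs (k))/2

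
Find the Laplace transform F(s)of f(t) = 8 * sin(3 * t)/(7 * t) 8 * atan(3/s)/7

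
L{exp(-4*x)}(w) 1/(w+4)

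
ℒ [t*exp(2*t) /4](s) 1/(4*(s - 2) ^2) 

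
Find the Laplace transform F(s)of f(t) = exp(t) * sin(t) 1/((s - 1)^2 + 1)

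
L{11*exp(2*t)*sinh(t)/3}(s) 11/(3*((s - 2)^2-1))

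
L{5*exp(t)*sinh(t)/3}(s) 5/(3*s*(s - 2))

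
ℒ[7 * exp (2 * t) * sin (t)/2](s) 7/ (2 * ( (s - 2)^2+1))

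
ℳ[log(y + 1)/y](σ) -pi*csc(pi*σ)/(σ - 1)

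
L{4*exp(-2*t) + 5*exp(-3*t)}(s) 4/(s + 2) + 5/(s + 3)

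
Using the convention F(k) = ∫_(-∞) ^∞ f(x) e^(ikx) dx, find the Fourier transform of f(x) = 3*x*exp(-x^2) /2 3*I*sqrt(pi)*k*exp(-k^2/4) /4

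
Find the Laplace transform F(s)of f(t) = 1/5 1/(5 * s)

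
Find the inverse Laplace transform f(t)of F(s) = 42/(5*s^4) 7*t^3/5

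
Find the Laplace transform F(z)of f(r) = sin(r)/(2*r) atan(1/z)/2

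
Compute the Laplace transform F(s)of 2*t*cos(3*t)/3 2*(s^2 - 9)/(3*(s^2 + 9)^2)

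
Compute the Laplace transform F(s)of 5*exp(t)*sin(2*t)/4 5/(2*((s - 1)^2+4))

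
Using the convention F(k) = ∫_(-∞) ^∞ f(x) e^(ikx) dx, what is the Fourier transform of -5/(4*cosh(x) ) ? -5*pi/(4*cosh(pi*k/2) ) 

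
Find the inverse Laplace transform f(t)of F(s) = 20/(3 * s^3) 10 * t^2/3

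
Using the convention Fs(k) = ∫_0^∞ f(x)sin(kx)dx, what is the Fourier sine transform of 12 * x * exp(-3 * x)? 72 * k/(k^2 + 9)^2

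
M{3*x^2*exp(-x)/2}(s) 3*gamma(s + 2)/2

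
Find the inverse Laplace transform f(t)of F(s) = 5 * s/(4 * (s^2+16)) 5 * cos(4 * t)/4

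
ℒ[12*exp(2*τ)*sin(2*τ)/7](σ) 24/(7*((σ - 2)^2 + 4))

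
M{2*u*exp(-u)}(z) 2*gamma(z + 1)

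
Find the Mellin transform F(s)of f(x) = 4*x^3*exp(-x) 4*gamma(s + 3)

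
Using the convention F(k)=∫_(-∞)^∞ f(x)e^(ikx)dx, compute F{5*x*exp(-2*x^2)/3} 5*sqrt(2)*I*sqrt(pi)*k*exp(-k^2/8)/24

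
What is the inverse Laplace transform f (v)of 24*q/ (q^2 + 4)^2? 6*v*sin (2*v)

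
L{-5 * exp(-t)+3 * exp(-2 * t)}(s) 3/(s+2) - 5/(s+1)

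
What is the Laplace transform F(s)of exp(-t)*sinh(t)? 1/(s*(s + 2))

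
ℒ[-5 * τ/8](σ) -5/(8 * σ^2)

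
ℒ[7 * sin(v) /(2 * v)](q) 7 * atan(1/q) /2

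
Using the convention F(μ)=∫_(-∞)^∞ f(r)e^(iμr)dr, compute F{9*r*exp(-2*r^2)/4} 9*sqrt(2)*I*sqrt(pi)*μ*exp(-μ^2/8)/32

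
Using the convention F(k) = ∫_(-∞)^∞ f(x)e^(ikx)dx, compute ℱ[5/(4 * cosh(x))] 5 * pi/(4 * cosh(pi * k/2))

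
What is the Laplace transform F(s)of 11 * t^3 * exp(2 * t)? 66/(s - 2)^4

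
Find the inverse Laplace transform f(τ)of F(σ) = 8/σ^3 4 * τ^2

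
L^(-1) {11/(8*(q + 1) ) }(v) 11*exp(-v) /8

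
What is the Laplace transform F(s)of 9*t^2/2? 9/s^3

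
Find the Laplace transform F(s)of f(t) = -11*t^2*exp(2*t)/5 -22/(5*(s - 2)^3)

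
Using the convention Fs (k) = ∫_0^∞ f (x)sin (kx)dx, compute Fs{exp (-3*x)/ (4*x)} atan (k/3)/4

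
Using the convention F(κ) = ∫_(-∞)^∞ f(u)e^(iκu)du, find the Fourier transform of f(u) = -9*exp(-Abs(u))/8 -9/(4*κ^2 + 4)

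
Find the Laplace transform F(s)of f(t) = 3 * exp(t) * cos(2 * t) 3 * (s - 1)/((s - 1)^2 + 4)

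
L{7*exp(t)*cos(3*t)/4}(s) 7*(s - 1)/(4*((s - 1)^2 + 9))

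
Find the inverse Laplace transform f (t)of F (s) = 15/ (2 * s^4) 5 * t^3/4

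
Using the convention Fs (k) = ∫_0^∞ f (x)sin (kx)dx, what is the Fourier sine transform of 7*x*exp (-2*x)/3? 28*k/ (3*(k^2 + 4)^2)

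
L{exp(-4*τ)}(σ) 1/(σ + 4)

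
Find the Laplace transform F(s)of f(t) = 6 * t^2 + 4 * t 12/s^3 + 4/s^2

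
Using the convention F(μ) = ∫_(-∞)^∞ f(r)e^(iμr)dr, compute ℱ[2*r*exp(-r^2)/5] I*sqrt(pi)*μ*exp(-μ^2/4)/5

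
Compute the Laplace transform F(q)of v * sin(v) 2 * q/(q^2 + 1)^2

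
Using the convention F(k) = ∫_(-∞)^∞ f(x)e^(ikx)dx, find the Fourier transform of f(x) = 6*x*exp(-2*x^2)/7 3*sqrt(2)*I*sqrt(pi)*k*exp(-k^2/8)/28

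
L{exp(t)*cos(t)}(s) (s - 1)/((s - 1)^2 + 1)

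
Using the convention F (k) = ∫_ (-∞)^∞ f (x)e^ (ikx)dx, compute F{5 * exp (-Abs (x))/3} 10/ (3 * (k^2 + 1))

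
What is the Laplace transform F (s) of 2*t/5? 2/ (5*s^2) 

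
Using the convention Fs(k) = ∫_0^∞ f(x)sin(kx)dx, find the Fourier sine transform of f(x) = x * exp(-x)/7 2 * k/(7 * (k^2 + 1)^2)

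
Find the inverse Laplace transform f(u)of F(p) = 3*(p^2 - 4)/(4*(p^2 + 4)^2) 3*u*cos(2*u)/4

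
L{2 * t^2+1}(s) 1/s+4/s^3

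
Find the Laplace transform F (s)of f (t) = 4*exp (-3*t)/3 4/ (3*(s + 3))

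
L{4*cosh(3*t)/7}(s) 4*s/(7*(s^2 - 9))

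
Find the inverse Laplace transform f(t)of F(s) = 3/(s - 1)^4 t^3*exp(t)/2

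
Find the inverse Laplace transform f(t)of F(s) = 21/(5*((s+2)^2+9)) 7*exp(-2*t)*sin(3*t)/5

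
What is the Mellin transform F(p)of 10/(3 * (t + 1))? 10 * pi * csc(pi * p)/3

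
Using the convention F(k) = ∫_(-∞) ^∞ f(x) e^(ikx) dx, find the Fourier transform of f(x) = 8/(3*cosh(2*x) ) 4*pi/(3*cosh(pi*k/4) ) 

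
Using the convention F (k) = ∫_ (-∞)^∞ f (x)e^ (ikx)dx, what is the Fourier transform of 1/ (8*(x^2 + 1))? pi*exp (-Abs (k))/8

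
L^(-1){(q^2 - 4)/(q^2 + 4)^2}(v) v*cos(2*v)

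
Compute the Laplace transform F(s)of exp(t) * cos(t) (s - 1)/((s - 1)^2+1)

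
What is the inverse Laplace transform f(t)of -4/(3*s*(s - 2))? -4*exp(t)*sinh(t)/3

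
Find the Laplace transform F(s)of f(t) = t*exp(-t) (s + 1)^(-2)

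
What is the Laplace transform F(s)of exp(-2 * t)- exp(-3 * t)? 1/(s + 2) - 1/(s + 3)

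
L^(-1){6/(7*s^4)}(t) t^3/7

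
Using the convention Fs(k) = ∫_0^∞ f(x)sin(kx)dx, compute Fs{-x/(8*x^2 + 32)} -pi*exp(-2*k)/16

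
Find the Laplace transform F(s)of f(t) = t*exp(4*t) (s - 4)^(-2)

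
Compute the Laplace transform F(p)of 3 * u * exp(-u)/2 3/(2 * (p + 1)^2)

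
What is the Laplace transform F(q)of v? q^(-2)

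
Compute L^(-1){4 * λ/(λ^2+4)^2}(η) η * sin(2 * η)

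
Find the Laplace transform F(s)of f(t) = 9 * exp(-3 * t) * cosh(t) 9 * (s + 3)/((s + 3)^2 - 1)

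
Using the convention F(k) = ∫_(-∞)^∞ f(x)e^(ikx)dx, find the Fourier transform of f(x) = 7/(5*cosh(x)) 7*pi/(5*cosh(pi*k/2))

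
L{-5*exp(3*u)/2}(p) -5/(2*p - 6)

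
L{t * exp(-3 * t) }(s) (s + 3) ^(-2) 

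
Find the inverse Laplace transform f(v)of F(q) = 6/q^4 v^3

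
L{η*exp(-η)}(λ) (λ + 1)^(-2)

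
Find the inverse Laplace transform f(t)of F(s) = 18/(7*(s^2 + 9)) 6*sin(3*t)/7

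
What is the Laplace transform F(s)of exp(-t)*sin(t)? 1/((s+1)^2+1)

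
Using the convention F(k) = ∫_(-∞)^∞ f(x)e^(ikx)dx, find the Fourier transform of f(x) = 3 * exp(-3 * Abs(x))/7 18/(7 * (k^2 + 9))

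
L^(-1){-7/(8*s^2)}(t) -7*t/8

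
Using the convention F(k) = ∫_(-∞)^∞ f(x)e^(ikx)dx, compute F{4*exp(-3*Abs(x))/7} 24/(7*(k^2+9))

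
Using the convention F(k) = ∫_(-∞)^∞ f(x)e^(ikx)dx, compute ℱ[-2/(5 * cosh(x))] -2 * pi/(5 * cosh(pi * k/2))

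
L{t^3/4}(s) 3/(2 * s^4)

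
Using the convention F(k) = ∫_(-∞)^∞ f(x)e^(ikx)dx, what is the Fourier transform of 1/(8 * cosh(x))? pi/(8 * cosh(pi * k/2))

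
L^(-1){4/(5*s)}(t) 4/5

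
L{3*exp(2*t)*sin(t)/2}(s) 3/(2*((s - 2)^2 + 1))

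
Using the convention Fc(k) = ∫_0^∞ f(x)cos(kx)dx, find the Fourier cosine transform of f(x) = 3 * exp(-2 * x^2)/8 3 * sqrt(2) * sqrt(pi) * exp(-k^2/8)/32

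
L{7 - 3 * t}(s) 7/s - 3/s^2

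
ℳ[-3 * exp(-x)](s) -3 * gamma(s)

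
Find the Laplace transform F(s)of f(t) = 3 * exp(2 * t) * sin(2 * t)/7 6/(7 * ((s - 2)^2 + 4))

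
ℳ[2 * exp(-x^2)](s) gamma(s/2)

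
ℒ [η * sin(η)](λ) 2 * λ/(λ^2 + 1)^2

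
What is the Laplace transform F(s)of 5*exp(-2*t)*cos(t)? 5*(s + 2)/((s + 2)^2 + 1)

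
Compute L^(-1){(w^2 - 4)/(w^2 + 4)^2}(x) x*cos(2*x)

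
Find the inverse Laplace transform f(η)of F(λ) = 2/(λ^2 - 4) sinh(2*η)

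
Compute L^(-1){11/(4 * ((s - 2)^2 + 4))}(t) 11 * exp(2 * t) * sin(2 * t)/8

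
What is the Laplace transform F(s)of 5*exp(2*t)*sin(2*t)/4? 5/(2*((s - 2)^2+4))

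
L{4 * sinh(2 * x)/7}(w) 8/(7 * (w^2 - 4))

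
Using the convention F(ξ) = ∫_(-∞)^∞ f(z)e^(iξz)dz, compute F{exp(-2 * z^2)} sqrt(2) * sqrt(pi) * exp(-ξ^2/8)/2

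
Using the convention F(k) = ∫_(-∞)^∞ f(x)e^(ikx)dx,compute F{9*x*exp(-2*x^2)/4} 9*sqrt(2)*I*sqrt(pi)*k*exp(-k^2/8)/32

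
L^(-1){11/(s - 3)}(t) 11*exp(3*t)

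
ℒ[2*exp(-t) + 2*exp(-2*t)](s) 2/(s + 1) + 2/(s + 2)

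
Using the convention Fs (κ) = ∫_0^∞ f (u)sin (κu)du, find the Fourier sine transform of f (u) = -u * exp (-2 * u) -4 * κ/ (κ^2 + 4)^2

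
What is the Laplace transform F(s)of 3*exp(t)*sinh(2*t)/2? 3/((s - 1)^2-4)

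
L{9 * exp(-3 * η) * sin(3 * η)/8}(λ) 27/(8 * ((λ + 3)^2 + 9))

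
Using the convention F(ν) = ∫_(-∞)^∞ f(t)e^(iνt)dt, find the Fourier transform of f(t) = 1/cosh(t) pi/cosh(pi*ν/2)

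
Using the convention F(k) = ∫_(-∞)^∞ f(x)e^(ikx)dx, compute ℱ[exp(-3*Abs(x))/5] 6/(5*(k^2 + 9))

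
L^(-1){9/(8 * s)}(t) 9/8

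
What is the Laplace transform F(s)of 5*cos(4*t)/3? 5*s/(3*(s^2+16))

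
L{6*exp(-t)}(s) 6/(s + 1)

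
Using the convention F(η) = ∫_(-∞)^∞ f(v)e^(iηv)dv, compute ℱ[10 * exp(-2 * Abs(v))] 40/(η^2+4)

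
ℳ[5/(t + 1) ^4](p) 5*gamma(p)*gamma(4 - p) /6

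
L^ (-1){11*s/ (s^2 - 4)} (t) 11*cosh (2*t)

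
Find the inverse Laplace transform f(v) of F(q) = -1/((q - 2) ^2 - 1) -exp(2 * v) * sinh(v) 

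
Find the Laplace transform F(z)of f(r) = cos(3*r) z/(z^2 + 9)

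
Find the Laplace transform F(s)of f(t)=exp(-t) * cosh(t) (s + 1)/(s * (s + 2))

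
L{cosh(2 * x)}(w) w/(w^2 - 4)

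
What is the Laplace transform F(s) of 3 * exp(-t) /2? 3/(2 * (s+1) ) 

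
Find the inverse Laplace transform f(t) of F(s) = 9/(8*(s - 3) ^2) 9*t*exp(3*t) /8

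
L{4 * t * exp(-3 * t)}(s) 4/(s + 3)^2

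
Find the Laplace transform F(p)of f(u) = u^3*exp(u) 6/(p - 1)^4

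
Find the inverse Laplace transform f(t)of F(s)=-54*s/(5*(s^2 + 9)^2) -9*t*sin(3*t)/5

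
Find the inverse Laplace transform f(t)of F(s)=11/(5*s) 11/5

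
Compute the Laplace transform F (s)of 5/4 5/ (4*s)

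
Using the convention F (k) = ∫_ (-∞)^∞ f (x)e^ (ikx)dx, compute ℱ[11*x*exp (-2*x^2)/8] 11*sqrt (2)*I*sqrt (pi)*k*exp (-k^2/8)/64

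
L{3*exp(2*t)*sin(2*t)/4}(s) 3/(2*((s - 2)^2 + 4))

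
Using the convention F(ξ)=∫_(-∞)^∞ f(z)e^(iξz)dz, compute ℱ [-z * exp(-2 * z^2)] -sqrt(2) * I * sqrt(pi) * ξ * exp(-ξ^2/8)/8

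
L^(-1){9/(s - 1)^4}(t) 3*t^3*exp(t)/2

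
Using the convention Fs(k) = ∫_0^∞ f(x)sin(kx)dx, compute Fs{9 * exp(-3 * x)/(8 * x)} 9 * atan(k/3)/8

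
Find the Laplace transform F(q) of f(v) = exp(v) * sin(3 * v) 3/((q - 1) ^2 + 9) 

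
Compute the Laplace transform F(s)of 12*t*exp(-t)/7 12/(7*(s + 1)^2)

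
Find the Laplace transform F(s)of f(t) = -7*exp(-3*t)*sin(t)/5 -7/(5*(s + 3)^2 + 5)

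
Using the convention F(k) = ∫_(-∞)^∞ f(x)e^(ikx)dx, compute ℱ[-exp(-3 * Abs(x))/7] -6/(7 * k^2 + 63)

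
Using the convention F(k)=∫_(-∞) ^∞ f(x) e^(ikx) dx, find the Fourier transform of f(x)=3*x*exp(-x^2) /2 3*I*sqrt(pi)*k*exp(-k^2/4) /4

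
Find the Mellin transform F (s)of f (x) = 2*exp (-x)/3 2*gamma (s)/3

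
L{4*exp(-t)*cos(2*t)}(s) 4*(s + 1)/((s + 1)^2 + 4)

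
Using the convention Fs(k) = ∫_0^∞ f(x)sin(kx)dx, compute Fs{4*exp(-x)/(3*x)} 4*atan(k)/3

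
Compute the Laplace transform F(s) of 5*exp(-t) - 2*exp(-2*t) 5/(s + 1) - 2/(s + 2) 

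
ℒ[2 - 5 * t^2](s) 2/s - 10/s^3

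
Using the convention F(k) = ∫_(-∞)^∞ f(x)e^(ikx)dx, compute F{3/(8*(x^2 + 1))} 3*pi*exp(-Abs(k))/8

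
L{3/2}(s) 3/(2*s)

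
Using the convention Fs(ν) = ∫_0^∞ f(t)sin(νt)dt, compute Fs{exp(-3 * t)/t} atan(ν/3)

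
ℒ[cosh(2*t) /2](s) s/(2*(s^2-4) ) 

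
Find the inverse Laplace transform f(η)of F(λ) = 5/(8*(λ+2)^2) 5*η*exp(-2*η)/8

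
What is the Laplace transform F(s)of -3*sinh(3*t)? -9/(s^2 - 9)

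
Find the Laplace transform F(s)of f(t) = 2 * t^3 12/s^4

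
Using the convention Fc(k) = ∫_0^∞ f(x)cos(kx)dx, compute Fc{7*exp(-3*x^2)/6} 7*sqrt(3)*sqrt(pi)*exp(-k^2/12)/36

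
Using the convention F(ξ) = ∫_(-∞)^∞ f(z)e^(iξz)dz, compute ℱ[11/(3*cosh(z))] 11*pi/(3*cosh(pi*ξ/2))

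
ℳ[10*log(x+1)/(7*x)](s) -10*pi*csc(pi*s)/(7*s - 7)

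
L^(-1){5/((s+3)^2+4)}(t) 5 * exp(-3 * t) * sin(2 * t)/2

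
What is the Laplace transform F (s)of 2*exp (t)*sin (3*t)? 6/ ( (s - 1)^2 + 9)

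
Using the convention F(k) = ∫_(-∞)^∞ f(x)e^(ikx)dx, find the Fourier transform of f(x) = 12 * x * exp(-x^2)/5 6 * I * sqrt(pi) * k * exp(-k^2/4)/5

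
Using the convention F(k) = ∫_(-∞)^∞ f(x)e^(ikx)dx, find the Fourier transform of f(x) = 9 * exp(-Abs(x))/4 9/(2 * (k^2+1))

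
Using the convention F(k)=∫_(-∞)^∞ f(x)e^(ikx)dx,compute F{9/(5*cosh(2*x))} 9*pi/(10*cosh(pi*k/4))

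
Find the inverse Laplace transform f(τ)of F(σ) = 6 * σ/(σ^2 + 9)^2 τ * sin(3 * τ)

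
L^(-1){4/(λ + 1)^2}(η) 4*η*exp(-η)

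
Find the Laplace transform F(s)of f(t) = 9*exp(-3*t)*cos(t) 9*(s+3)/((s+3)^2+1)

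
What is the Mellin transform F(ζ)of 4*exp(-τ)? 4*gamma(ζ)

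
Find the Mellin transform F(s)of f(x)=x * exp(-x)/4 gamma(s + 1)/4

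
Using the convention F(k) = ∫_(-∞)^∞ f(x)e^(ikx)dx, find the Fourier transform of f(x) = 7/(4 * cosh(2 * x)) 7 * pi/(8 * cosh(pi * k/4))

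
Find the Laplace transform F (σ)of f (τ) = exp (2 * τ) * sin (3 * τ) 3/ ( (σ - 2)^2 + 9)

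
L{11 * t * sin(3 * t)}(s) 66 * s/(s^2 + 9)^2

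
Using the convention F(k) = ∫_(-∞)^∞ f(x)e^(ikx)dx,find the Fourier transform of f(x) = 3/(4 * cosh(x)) 3 * pi/(4 * cosh(pi * k/2))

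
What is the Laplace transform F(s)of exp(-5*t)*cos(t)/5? (s + 5)/(5*((s + 5)^2 + 1))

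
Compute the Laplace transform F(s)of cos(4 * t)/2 s/(2 * (s^2 + 16))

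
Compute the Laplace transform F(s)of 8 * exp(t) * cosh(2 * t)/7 8 * (s - 1)/(7 * ((s - 1)^2 - 4))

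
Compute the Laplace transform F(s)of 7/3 7/(3*s)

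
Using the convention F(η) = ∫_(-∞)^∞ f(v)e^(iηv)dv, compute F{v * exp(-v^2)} I * sqrt(pi) * η * exp(-η^2/4)/2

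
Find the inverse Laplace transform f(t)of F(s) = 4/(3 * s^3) 2 * t^2/3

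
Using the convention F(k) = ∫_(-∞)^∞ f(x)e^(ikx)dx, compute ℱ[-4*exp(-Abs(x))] -8/(k^2 + 1)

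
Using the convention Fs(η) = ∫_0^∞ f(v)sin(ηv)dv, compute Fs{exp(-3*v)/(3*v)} atan(η/3)/3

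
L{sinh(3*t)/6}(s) 1/(2*(s^2 - 9))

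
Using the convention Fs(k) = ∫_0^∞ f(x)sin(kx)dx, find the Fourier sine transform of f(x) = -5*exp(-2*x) -5*k/(k^2 + 4)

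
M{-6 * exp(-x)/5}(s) -6 * gamma(s)/5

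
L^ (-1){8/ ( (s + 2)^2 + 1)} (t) 8 * exp (-2 * t) * sin (t)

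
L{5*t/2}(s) 5/(2*s^2) 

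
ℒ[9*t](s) 9/s^2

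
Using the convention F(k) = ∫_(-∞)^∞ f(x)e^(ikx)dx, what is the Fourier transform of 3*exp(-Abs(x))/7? 6/(7*(k^2 + 1))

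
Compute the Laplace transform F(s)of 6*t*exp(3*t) 6/(s - 3)^2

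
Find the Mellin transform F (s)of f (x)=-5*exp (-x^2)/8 -5*gamma (s/2)/16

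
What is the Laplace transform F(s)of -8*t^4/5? -192/(5*s^5)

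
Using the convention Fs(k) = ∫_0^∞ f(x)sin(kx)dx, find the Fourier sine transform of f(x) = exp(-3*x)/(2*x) atan(k/3)/2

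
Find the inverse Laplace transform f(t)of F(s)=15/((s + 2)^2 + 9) 5 * exp(-2 * t) * sin(3 * t)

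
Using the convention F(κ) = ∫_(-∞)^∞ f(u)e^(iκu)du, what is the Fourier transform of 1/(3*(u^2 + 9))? pi*exp(-3*Abs(κ))/9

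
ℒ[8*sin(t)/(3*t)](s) 8*atan(1/s)/3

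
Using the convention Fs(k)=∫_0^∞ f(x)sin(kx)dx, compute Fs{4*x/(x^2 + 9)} 2*pi*exp(-3*k)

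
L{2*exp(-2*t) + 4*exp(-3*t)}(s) 4/(s + 3) + 2/(s + 2)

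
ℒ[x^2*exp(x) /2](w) (w - 1) ^(-3) 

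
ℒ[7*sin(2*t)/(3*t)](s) 7*atan(2/s)/3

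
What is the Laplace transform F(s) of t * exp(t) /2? 1/(2 * (s - 1) ^2) 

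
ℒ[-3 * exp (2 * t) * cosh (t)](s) 3 * (2 - s)/ ( (s - 2)^2 - 1)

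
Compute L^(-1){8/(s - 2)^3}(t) 4 * t^2 * exp(2 * t)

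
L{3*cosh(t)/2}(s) 3*s/(2*(s^2 - 1))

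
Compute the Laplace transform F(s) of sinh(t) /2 1/(2*(s^2 - 1) ) 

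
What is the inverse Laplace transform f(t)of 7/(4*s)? 7/4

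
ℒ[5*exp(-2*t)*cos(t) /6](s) 5*(s+2) /(6*((s+2) ^2+1) ) 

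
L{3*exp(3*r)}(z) 3/(z - 3)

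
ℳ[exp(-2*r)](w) gamma(w)/2^w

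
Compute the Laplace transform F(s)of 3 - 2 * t 3/s - 2/s^2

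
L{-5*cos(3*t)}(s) -5*s/(s^2 + 9)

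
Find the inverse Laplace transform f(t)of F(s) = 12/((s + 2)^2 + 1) 12 * exp(-2 * t) * sin(t)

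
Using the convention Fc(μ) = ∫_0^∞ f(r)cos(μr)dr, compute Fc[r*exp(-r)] (1 - μ^2)/(μ^2 + 1)^2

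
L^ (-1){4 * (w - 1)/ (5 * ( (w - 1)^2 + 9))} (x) 4 * exp (x) * cos (3 * x)/5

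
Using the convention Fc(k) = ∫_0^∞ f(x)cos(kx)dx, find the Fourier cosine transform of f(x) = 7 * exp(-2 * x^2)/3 7 * sqrt(2) * sqrt(pi) * exp(-k^2/8)/12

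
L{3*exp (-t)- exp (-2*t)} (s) 3/ (s + 1) - 1/ (s + 2)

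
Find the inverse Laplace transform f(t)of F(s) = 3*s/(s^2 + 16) 3*cos(4*t)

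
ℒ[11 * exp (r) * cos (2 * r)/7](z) 11 * (z - 1)/ (7 * ( (z - 1)^2 + 4))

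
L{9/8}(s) 9/(8*s)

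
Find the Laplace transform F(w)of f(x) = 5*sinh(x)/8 5/(8*(w^2 - 1))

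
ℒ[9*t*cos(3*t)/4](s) 9*(s^2-9)/(4*(s^2 + 9)^2)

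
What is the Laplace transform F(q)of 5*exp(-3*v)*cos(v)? 5*(q + 3)/((q + 3)^2 + 1)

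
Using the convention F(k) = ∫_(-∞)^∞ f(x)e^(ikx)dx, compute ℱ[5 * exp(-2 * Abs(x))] 20/(k^2 + 4)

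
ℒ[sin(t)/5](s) 1/(5 * (s^2 + 1))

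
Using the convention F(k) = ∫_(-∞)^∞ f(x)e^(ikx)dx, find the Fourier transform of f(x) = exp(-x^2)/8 sqrt(pi) * exp(-k^2/4)/8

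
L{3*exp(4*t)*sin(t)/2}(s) 3/(2*((s - 4)^2+1))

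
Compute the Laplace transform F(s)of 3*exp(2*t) 3/(s - 2)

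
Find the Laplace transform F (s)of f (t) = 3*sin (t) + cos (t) s/ (s^2 + 1) + 3/ (s^2 + 1)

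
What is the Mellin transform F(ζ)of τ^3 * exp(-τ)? gamma(ζ + 3)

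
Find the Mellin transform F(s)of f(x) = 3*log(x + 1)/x -3*pi*csc(pi*s)/(s - 1)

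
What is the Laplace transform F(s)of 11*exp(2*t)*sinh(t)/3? 11/(3*((s - 2)^2 - 1))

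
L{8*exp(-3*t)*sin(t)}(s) 8/((s+3)^2+1)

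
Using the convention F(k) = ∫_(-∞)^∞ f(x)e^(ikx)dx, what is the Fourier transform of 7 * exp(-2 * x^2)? 7 * sqrt(2) * sqrt(pi) * exp(-k^2/8)/2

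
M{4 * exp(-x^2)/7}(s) 2 * gamma(s/2)/7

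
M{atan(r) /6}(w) -pi * sec(pi * w/2) /(12 * w) 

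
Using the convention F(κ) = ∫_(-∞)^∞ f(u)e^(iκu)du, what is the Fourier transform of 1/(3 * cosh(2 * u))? pi/(6 * cosh(pi * κ/4))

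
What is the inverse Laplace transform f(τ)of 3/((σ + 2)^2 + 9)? exp(-2 * τ) * sin(3 * τ)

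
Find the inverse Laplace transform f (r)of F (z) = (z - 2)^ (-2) r*exp (2*r)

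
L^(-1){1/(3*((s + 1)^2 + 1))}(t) exp(-t)*sin(t)/3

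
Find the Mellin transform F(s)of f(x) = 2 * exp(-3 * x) 2 * gamma(s)/3^s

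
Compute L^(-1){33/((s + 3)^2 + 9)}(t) 11*exp(-3*t)*sin(3*t)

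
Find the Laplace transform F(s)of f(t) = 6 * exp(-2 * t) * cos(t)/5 6 * (s + 2)/(5 * ((s + 2)^2 + 1))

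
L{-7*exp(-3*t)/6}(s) -7/(6*s + 18)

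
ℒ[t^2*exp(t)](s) 2/(s - 1)^3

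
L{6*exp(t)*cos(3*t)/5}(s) 6*(s - 1)/(5*((s - 1)^2 + 9))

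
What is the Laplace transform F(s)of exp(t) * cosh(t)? (s - 1)/(s * (s - 2))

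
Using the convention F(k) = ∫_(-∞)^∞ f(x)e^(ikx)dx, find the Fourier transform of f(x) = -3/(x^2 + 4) -3*pi*exp(-2*Abs(k))/2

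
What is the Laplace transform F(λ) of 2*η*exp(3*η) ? 2/(λ - 3) ^2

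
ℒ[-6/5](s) -6/(5*s)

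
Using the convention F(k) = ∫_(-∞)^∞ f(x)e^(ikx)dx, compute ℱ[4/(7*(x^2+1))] 4*pi*exp(-Abs(k))/7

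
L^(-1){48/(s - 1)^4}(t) 8 * t^3 * exp(t)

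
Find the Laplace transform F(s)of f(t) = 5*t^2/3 10/(3*s^3)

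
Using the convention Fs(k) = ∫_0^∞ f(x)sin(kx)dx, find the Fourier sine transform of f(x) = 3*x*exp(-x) 6*k/(k^2+1)^2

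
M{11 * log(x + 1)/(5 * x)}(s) -11 * pi * csc(pi * s)/(5 * s - 5)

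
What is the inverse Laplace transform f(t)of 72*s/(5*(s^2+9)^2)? 12*t*sin(3*t)/5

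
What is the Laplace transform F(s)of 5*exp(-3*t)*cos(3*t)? 5*(s + 3)/((s + 3)^2 + 9)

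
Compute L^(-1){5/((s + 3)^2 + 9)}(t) 5*exp(-3*t)*sin(3*t)/3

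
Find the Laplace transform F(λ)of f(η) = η λ^(-2)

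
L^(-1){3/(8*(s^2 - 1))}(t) 3*sinh(t)/8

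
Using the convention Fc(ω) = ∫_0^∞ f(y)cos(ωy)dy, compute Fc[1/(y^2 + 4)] pi * exp(-2 * ω)/4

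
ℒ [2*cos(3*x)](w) 2*w/(w^2 + 9)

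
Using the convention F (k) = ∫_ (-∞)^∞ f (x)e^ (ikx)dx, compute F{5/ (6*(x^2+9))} 5*pi*exp (-3*Abs (k))/18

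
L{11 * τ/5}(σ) 11/(5 * σ^2)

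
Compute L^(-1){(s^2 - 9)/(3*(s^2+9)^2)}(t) t*cos(3*t)/3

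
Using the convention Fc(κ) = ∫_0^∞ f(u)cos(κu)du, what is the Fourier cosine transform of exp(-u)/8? 1/(8 * (κ^2 + 1))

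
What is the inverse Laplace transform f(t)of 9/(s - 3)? 9*exp(3*t)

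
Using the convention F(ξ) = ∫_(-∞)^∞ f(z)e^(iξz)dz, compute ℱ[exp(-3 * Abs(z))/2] 3/(ξ^2 + 9)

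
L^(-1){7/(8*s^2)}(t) 7*t/8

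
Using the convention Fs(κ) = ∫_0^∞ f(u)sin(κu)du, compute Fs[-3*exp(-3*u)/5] -3*κ/(5*κ^2 + 45)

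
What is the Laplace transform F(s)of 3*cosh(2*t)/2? 3*s/(2*(s^2 - 4))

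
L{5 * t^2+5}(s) 10/s^3+5/s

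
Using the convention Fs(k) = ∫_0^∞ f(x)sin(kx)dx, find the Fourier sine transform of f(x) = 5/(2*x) 5*pi/4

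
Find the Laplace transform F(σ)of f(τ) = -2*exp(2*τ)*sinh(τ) -2/((σ - 2)^2 - 1)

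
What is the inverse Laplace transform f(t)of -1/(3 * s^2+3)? -sin(t)/3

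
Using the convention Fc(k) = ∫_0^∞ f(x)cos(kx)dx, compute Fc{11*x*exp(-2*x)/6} 11*(4 - k^2)/(6*(k^2 + 4)^2)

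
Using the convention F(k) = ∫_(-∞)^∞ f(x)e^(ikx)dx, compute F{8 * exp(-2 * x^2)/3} 4 * sqrt(2) * sqrt(pi) * exp(-k^2/8)/3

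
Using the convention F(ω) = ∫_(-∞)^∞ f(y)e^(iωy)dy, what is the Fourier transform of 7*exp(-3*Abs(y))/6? 7/(ω^2 + 9)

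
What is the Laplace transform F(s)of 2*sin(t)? 2/(s^2 + 1)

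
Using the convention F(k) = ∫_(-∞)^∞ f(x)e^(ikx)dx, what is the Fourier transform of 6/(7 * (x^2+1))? 6 * pi * exp(-Abs(k))/7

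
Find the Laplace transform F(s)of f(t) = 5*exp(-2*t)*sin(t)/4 5/(4*((s + 2)^2 + 1))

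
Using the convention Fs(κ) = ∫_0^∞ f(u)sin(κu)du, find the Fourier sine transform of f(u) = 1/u pi/2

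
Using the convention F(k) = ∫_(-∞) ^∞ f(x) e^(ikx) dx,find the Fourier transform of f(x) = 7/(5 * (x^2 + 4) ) 7 * pi * exp(-2 * Abs(k) ) /10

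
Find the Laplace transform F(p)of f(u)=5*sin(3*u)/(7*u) 5*atan(3/p)/7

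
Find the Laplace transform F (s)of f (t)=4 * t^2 8/s^3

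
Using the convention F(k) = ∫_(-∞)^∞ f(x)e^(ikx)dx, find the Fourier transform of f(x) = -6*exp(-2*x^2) -3*sqrt(2)*sqrt(pi)*exp(-k^2/8)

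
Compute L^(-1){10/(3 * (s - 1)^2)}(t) 10 * t * exp(t)/3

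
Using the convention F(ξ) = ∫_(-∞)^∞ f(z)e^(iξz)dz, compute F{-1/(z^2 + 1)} -pi * exp(-Abs(ξ))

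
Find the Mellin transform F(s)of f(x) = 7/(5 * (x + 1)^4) 7 * gamma(s) * gamma(4 - s)/30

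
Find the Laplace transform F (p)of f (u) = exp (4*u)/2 1/ (2*(p - 4))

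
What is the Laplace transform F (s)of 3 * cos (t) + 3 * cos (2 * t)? 3 * s/ (s^2 + 4) + 3 * s/ (s^2 + 1)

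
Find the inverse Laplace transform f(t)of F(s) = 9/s 9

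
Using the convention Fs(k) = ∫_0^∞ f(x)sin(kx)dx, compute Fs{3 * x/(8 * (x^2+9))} 3 * pi * exp(-3 * k)/16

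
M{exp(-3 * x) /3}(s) gamma(s) /(3 * 3^s) 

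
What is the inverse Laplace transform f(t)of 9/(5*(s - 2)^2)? 9*t*exp(2*t)/5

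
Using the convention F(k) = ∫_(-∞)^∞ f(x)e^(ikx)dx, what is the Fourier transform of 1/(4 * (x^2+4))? pi * exp(-2 * Abs(k))/8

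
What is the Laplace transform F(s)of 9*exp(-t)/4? 9/(4*(s+1))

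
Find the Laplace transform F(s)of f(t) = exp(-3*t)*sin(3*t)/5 3/(5*((s + 3)^2 + 9))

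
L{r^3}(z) 6/z^4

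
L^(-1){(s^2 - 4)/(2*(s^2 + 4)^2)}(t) t*cos(2*t)/2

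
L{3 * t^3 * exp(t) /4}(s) 9/(2 * (s - 1) ^4) 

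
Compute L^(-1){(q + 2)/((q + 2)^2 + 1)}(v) exp(-2 * v) * cos(v)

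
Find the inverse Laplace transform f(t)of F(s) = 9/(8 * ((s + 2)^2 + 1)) 9 * exp(-2 * t) * sin(t)/8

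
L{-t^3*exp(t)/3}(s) -2/(s - 1)^4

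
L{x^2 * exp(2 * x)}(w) 2/(w - 2)^3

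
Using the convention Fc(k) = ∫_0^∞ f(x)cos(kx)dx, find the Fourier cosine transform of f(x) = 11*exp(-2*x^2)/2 11*sqrt(2)*sqrt(pi)*exp(-k^2/8)/8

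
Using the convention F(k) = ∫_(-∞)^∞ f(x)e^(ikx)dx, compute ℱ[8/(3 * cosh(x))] 8 * pi/(3 * cosh(pi * k/2))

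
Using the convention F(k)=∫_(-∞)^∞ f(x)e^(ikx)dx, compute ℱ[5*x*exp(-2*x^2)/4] 5*sqrt(2)*I*sqrt(pi)*k*exp(-k^2/8)/32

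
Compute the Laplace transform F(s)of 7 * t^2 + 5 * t 14/s^3 + 5/s^2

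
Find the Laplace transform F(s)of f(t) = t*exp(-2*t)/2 1/(2*(s + 2)^2)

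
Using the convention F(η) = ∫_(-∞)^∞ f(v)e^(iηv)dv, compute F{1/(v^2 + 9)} pi*exp(-3*Abs(η))/3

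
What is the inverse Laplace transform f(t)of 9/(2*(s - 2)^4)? 3*t^3*exp(2*t)/4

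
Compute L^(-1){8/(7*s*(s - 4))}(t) 4*exp(2*t)*sinh(2*t)/7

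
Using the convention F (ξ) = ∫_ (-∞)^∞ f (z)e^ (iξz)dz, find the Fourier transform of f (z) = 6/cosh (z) 6*pi/cosh (pi*ξ/2)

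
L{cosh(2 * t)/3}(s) s/(3 * (s^2-4))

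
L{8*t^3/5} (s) 48/ (5*s^4)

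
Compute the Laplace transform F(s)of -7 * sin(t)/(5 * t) -7 * atan(1/s)/5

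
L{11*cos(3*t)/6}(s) 11*s/(6*(s^2 + 9))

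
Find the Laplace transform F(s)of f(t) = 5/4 5/(4*s)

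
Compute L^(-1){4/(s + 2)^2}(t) 4*t*exp(-2*t)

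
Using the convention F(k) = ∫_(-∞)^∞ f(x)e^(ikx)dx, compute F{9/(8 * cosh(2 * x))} 9 * pi/(16 * cosh(pi * k/4))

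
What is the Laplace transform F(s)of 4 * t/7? 4/(7 * s^2)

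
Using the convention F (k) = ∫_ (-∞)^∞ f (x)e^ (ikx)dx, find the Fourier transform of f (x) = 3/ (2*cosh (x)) 3*pi/ (2*cosh (pi*k/2))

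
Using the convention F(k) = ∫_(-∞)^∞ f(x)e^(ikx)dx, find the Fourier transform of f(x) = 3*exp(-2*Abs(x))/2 6/(k^2 + 4)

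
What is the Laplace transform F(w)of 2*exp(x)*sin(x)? 2/((w - 1)^2 + 1)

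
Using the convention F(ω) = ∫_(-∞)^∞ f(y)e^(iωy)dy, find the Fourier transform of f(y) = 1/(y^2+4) pi * exp(-2 * Abs(ω))/2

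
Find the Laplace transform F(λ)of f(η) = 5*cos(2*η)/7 5*λ/(7*(λ^2+4))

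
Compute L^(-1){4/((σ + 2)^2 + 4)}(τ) 2 * exp(-2 * τ) * sin(2 * τ)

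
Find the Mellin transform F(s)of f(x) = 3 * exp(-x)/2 3 * gamma(s)/2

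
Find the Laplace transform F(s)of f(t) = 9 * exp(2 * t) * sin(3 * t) 27/((s - 2)^2 + 9)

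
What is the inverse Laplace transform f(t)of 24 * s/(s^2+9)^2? 4 * t * sin(3 * t)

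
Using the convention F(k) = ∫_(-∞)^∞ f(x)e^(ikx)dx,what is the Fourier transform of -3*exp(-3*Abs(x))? -18/(k^2 + 9)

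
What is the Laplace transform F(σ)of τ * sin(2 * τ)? 4 * σ/(σ^2+4)^2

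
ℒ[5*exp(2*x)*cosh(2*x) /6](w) 5*(w - 2) /(6*w*(w - 4) ) 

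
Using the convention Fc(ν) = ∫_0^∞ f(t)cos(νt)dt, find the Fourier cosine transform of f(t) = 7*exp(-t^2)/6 7*sqrt(pi)*exp(-ν^2/4)/12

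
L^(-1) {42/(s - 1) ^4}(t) 7*t^3*exp(t) 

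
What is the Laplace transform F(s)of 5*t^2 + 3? 3/s + 10/s^3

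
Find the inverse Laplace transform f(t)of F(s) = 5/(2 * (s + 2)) 5 * exp(-2 * t)/2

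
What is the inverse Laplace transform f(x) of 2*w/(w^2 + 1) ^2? x*sin(x) 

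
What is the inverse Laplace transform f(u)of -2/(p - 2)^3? -u^2 * exp(2 * u)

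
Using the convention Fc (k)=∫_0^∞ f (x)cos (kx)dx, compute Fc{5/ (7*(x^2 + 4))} 5*pi*exp (-2*k)/28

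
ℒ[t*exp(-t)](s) (s + 1)^(-2)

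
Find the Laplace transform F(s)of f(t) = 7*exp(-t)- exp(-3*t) 7/(s + 1) - 1/(s + 3)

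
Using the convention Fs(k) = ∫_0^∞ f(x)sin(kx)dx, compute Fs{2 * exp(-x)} 2 * k/(k^2 + 1)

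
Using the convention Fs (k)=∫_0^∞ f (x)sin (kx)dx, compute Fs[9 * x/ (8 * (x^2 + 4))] 9 * pi * exp (-2 * k)/16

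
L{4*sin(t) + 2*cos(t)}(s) 4/(s^2 + 1) + 2*s/(s^2 + 1)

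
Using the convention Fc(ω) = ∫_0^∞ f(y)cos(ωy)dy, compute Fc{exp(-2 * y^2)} sqrt(2) * sqrt(pi) * exp(-ω^2/8)/4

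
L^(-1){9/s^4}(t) 3*t^3/2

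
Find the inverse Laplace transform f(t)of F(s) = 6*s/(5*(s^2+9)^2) t*sin(3*t)/5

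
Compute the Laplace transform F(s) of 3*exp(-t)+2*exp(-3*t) 3/(s+1)+2/(s+3) 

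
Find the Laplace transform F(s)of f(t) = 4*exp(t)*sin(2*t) 8/((s - 1)^2 + 4)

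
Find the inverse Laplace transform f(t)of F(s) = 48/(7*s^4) 8*t^3/7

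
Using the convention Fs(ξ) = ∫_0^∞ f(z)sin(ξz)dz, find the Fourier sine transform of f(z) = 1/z pi/2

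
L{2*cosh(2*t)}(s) 2*s/(s^2 - 4)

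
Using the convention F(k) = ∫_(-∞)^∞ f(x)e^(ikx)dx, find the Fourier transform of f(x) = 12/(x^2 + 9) 4*pi*exp(-3*Abs(k))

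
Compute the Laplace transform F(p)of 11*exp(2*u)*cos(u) 11*(p - 2)/((p - 2)^2 + 1)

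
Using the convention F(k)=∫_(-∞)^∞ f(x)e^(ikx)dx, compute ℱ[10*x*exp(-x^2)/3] 5*I*sqrt(pi)*k*exp(-k^2/4)/3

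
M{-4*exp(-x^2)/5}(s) -2*gamma(s/2)/5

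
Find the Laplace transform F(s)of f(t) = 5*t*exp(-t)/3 5/(3*(s + 1)^2)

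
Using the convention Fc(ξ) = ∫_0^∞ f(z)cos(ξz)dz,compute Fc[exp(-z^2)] sqrt(pi)*exp(-ξ^2/4)/2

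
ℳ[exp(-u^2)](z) gamma(z/2) /2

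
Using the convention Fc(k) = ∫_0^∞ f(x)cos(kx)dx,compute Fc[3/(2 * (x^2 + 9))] pi * exp(-3 * k)/4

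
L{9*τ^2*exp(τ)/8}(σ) 9/(4*(σ - 1)^3)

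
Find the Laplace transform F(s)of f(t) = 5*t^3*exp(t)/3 10/(s - 1)^4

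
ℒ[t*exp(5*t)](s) (s - 5)^(-2)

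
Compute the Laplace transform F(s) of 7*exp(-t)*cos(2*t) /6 7*(s + 1) /(6*((s + 1) ^2 + 4) ) 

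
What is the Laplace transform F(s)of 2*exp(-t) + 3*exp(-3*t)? 2/(s + 1) + 3/(s + 3)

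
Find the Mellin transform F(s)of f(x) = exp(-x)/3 gamma(s)/3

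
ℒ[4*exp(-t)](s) 4/(s + 1)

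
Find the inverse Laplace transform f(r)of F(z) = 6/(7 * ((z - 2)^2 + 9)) 2 * exp(2 * r) * sin(3 * r)/7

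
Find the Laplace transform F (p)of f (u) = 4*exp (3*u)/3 4/ (3*(p - 3))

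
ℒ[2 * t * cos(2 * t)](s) 2 * (s^2 - 4) /(s^2 + 4) ^2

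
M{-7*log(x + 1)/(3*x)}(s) 7*pi*csc(pi*s)/(3*(s - 1))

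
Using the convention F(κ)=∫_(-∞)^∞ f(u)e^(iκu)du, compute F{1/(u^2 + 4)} pi*exp(-2*Abs(κ))/2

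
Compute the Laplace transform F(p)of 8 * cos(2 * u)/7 8 * p/(7 * (p^2 + 4))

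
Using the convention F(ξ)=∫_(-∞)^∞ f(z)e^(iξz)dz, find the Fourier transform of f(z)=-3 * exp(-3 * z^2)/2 -sqrt(3) * sqrt(pi) * exp(-ξ^2/12)/2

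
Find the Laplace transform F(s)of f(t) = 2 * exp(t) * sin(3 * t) 6/((s - 1)^2+9)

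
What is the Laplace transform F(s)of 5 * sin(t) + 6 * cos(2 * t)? 6 * s/(s^2 + 4) + 5/(s^2 + 1)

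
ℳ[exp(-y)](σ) gamma(σ)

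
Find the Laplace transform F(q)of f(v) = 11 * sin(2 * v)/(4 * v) 11 * atan(2/q)/4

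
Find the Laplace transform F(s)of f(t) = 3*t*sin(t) 6*s/(s^2 + 1)^2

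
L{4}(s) 4/s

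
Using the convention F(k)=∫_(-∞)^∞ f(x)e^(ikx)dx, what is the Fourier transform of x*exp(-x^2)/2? I*sqrt(pi)*k*exp(-k^2/4)/4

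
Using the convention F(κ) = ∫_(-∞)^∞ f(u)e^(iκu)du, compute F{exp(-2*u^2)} sqrt(2)*sqrt(pi)*exp(-κ^2/8)/2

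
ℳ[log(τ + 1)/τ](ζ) -pi*csc(pi*ζ)/(ζ - 1)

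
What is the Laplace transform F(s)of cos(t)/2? s/(2 * (s^2 + 1))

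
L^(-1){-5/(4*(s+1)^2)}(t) -5*t*exp(-t)/4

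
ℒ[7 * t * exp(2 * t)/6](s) 7/(6 * (s - 2)^2)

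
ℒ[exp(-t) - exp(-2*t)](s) 1/(s + 1) - 1/(s + 2) 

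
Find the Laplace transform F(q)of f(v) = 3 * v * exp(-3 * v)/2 3/(2 * (q + 3)^2)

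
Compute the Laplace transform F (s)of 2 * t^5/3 80/s^6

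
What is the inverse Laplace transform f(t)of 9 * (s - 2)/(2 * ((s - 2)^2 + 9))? 9 * exp(2 * t) * cos(3 * t)/2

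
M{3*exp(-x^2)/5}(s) 3*gamma(s/2)/10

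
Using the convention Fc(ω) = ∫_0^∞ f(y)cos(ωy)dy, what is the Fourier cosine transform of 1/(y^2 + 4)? pi*exp(-2*ω)/4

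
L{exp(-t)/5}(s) 1/(5*(s + 1))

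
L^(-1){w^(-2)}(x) x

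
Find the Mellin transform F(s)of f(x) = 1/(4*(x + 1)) pi*csc(pi*s)/4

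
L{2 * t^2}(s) 4/s^3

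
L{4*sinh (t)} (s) 4/ (s^2 - 1)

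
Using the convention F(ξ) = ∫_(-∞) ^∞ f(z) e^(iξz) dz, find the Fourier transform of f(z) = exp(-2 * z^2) sqrt(2) * sqrt(pi) * exp(-ξ^2/8) /2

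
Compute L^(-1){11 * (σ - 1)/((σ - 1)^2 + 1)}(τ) 11 * exp(τ) * cos(τ)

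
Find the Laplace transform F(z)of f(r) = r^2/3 2/(3*z^3)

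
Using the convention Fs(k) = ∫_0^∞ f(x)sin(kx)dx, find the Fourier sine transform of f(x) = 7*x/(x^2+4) 7*pi*exp(-2*k)/2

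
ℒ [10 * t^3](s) 60/s^4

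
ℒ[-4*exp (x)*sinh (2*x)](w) -8/ ( (w - 1)^2-4)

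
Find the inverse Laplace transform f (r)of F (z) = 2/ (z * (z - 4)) exp (2 * r) * sinh (2 * r)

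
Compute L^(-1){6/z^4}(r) r^3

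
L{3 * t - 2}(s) 3/s^2 - 2/s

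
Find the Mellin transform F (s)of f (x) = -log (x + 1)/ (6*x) pi*csc (pi*s)/ (6*(s - 1))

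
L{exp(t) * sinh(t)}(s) 1/(s * (s - 2))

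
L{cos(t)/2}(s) s/(2*(s^2 + 1))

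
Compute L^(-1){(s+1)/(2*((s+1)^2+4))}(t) exp(-t)*cos(2*t)/2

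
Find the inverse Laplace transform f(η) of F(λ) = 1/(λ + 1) exp(-η) 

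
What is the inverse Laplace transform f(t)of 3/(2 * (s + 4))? 3 * exp(-4 * t)/2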